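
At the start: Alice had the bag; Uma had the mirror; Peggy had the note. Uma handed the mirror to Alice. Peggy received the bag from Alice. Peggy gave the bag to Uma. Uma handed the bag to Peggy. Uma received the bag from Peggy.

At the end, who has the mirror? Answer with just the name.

Tracking all object holders:
Start: bag:Alice, mirror:Uma, note:Peggy
Event 1 (give mirror: Uma -> Alice). State: bag:Alice, mirror:Alice, note:Peggy
Event 2 (give bag: Alice -> Peggy). State: bag:Peggy, mirror:Alice, note:Peggy
Event 3 (give bag: Peggy -> Uma). State: bag:Uma, mirror:Alice, note:Peggy
Event 4 (give bag: Uma -> Peggy). State: bag:Peggy, mirror:Alice, note:Peggy
Event 5 (give bag: Peggy -> Uma). State: bag:Uma, mirror:Alice, note:Peggy

Final state: bag:Uma, mirror:Alice, note:Peggy
The mirror is held by Alice.

Answer: Alice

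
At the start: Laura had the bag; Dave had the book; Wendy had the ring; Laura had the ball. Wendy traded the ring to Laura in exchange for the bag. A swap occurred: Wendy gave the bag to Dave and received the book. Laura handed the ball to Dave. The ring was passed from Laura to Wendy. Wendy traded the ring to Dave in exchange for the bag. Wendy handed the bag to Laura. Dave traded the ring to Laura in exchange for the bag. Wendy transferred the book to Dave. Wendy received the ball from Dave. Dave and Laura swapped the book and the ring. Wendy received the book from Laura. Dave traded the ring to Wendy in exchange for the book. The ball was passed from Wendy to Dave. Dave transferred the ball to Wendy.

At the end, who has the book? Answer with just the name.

Tracking all object holders:
Start: bag:Laura, book:Dave, ring:Wendy, ball:Laura
Event 1 (swap ring<->bag: now ring:Laura, bag:Wendy). State: bag:Wendy, book:Dave, ring:Laura, ball:Laura
Event 2 (swap bag<->book: now bag:Dave, book:Wendy). State: bag:Dave, book:Wendy, ring:Laura, ball:Laura
Event 3 (give ball: Laura -> Dave). State: bag:Dave, book:Wendy, ring:Laura, ball:Dave
Event 4 (give ring: Laura -> Wendy). State: bag:Dave, book:Wendy, ring:Wendy, ball:Dave
Event 5 (swap ring<->bag: now ring:Dave, bag:Wendy). State: bag:Wendy, book:Wendy, ring:Dave, ball:Dave
Event 6 (give bag: Wendy -> Laura). State: bag:Laura, book:Wendy, ring:Dave, ball:Dave
Event 7 (swap ring<->bag: now ring:Laura, bag:Dave). State: bag:Dave, book:Wendy, ring:Laura, ball:Dave
Event 8 (give book: Wendy -> Dave). State: bag:Dave, book:Dave, ring:Laura, ball:Dave
Event 9 (give ball: Dave -> Wendy). State: bag:Dave, book:Dave, ring:Laura, ball:Wendy
Event 10 (swap book<->ring: now book:Laura, ring:Dave). State: bag:Dave, book:Laura, ring:Dave, ball:Wendy
Event 11 (give book: Laura -> Wendy). State: bag:Dave, book:Wendy, ring:Dave, ball:Wendy
Event 12 (swap ring<->book: now ring:Wendy, book:Dave). State: bag:Dave, book:Dave, ring:Wendy, ball:Wendy
Event 13 (give ball: Wendy -> Dave). State: bag:Dave, book:Dave, ring:Wendy, ball:Dave
Event 14 (give ball: Dave -> Wendy). State: bag:Dave, book:Dave, ring:Wendy, ball:Wendy

Final state: bag:Dave, book:Dave, ring:Wendy, ball:Wendy
The book is held by Dave.

Answer: Dave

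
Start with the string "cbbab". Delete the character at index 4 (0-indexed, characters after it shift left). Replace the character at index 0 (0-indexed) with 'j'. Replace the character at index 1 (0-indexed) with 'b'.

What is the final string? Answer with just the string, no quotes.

Applying each edit step by step:
Start: "cbbab"
Op 1 (delete idx 4 = 'b'): "cbbab" -> "cbba"
Op 2 (replace idx 0: 'c' -> 'j'): "cbba" -> "jbba"
Op 3 (replace idx 1: 'b' -> 'b'): "jbba" -> "jbba"

Answer: jbba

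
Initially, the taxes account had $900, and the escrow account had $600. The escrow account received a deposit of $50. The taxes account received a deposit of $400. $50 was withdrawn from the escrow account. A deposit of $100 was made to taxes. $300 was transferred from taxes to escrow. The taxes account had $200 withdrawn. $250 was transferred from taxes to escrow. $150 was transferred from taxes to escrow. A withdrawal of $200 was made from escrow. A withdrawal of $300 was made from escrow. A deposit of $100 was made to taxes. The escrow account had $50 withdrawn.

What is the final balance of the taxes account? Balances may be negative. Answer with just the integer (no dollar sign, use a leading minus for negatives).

Answer: 600

Derivation:
Tracking account balances step by step:
Start: taxes=900, escrow=600
Event 1 (deposit 50 to escrow): escrow: 600 + 50 = 650. Balances: taxes=900, escrow=650
Event 2 (deposit 400 to taxes): taxes: 900 + 400 = 1300. Balances: taxes=1300, escrow=650
Event 3 (withdraw 50 from escrow): escrow: 650 - 50 = 600. Balances: taxes=1300, escrow=600
Event 4 (deposit 100 to taxes): taxes: 1300 + 100 = 1400. Balances: taxes=1400, escrow=600
Event 5 (transfer 300 taxes -> escrow): taxes: 1400 - 300 = 1100, escrow: 600 + 300 = 900. Balances: taxes=1100, escrow=900
Event 6 (withdraw 200 from taxes): taxes: 1100 - 200 = 900. Balances: taxes=900, escrow=900
Event 7 (transfer 250 taxes -> escrow): taxes: 900 - 250 = 650, escrow: 900 + 250 = 1150. Balances: taxes=650, escrow=1150
Event 8 (transfer 150 taxes -> escrow): taxes: 650 - 150 = 500, escrow: 1150 + 150 = 1300. Balances: taxes=500, escrow=1300
Event 9 (withdraw 200 from escrow): escrow: 1300 - 200 = 1100. Balances: taxes=500, escrow=1100
Event 10 (withdraw 300 from escrow): escrow: 1100 - 300 = 800. Balances: taxes=500, escrow=800
Event 11 (deposit 100 to taxes): taxes: 500 + 100 = 600. Balances: taxes=600, escrow=800
Event 12 (withdraw 50 from escrow): escrow: 800 - 50 = 750. Balances: taxes=600, escrow=750

Final balance of taxes: 600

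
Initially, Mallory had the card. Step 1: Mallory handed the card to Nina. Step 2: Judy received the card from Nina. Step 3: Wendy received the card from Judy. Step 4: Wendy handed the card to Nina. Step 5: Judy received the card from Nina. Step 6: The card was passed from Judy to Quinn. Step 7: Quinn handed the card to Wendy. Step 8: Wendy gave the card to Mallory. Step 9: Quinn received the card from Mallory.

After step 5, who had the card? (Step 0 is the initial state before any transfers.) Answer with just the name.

Tracking the card holder through step 5:
After step 0 (start): Mallory
After step 1: Nina
After step 2: Judy
After step 3: Wendy
After step 4: Nina
After step 5: Judy

At step 5, the holder is Judy.

Answer: Judy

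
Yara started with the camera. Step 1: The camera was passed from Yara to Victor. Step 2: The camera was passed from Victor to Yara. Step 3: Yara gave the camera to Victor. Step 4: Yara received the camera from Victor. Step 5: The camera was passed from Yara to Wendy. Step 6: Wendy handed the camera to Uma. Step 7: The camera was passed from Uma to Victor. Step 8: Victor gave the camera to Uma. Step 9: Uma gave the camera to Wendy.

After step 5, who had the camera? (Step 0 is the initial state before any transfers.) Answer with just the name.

Answer: Wendy

Derivation:
Tracking the camera holder through step 5:
After step 0 (start): Yara
After step 1: Victor
After step 2: Yara
After step 3: Victor
After step 4: Yara
After step 5: Wendy

At step 5, the holder is Wendy.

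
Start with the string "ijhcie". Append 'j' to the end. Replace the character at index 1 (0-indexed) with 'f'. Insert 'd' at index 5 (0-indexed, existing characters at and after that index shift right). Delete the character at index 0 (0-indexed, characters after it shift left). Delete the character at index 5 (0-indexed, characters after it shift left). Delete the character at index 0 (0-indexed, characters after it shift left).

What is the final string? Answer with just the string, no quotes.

Answer: hcidj

Derivation:
Applying each edit step by step:
Start: "ijhcie"
Op 1 (append 'j'): "ijhcie" -> "ijhciej"
Op 2 (replace idx 1: 'j' -> 'f'): "ijhciej" -> "ifhciej"
Op 3 (insert 'd' at idx 5): "ifhciej" -> "ifhcidej"
Op 4 (delete idx 0 = 'i'): "ifhcidej" -> "fhcidej"
Op 5 (delete idx 5 = 'e'): "fhcidej" -> "fhcidj"
Op 6 (delete idx 0 = 'f'): "fhcidj" -> "hcidj"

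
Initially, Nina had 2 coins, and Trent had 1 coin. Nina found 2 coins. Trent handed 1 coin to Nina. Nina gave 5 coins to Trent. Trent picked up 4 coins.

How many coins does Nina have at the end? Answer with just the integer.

Tracking counts step by step:
Start: Nina=2, Trent=1
Event 1 (Nina +2): Nina: 2 -> 4. State: Nina=4, Trent=1
Event 2 (Trent -> Nina, 1): Trent: 1 -> 0, Nina: 4 -> 5. State: Nina=5, Trent=0
Event 3 (Nina -> Trent, 5): Nina: 5 -> 0, Trent: 0 -> 5. State: Nina=0, Trent=5
Event 4 (Trent +4): Trent: 5 -> 9. State: Nina=0, Trent=9

Nina's final count: 0

Answer: 0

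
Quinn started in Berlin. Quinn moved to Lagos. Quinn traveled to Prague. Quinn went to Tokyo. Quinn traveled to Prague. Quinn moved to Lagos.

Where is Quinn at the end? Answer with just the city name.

Answer: Lagos

Derivation:
Tracking Quinn's location:
Start: Quinn is in Berlin.
After move 1: Berlin -> Lagos. Quinn is in Lagos.
After move 2: Lagos -> Prague. Quinn is in Prague.
After move 3: Prague -> Tokyo. Quinn is in Tokyo.
After move 4: Tokyo -> Prague. Quinn is in Prague.
After move 5: Prague -> Lagos. Quinn is in Lagos.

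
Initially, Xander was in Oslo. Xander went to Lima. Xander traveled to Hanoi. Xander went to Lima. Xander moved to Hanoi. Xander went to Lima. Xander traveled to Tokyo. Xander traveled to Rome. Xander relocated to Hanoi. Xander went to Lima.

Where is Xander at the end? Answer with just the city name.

Tracking Xander's location:
Start: Xander is in Oslo.
After move 1: Oslo -> Lima. Xander is in Lima.
After move 2: Lima -> Hanoi. Xander is in Hanoi.
After move 3: Hanoi -> Lima. Xander is in Lima.
After move 4: Lima -> Hanoi. Xander is in Hanoi.
After move 5: Hanoi -> Lima. Xander is in Lima.
After move 6: Lima -> Tokyo. Xander is in Tokyo.
After move 7: Tokyo -> Rome. Xander is in Rome.
After move 8: Rome -> Hanoi. Xander is in Hanoi.
After move 9: Hanoi -> Lima. Xander is in Lima.

Answer: Lima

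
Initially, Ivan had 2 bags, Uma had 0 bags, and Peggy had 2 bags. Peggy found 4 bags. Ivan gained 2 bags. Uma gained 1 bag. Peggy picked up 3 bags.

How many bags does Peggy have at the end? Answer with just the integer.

Answer: 9

Derivation:
Tracking counts step by step:
Start: Ivan=2, Uma=0, Peggy=2
Event 1 (Peggy +4): Peggy: 2 -> 6. State: Ivan=2, Uma=0, Peggy=6
Event 2 (Ivan +2): Ivan: 2 -> 4. State: Ivan=4, Uma=0, Peggy=6
Event 3 (Uma +1): Uma: 0 -> 1. State: Ivan=4, Uma=1, Peggy=6
Event 4 (Peggy +3): Peggy: 6 -> 9. State: Ivan=4, Uma=1, Peggy=9

Peggy's final count: 9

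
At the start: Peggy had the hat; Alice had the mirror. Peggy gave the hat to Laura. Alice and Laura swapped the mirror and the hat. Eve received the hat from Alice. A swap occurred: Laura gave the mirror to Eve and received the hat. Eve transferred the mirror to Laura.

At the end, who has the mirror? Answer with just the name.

Tracking all object holders:
Start: hat:Peggy, mirror:Alice
Event 1 (give hat: Peggy -> Laura). State: hat:Laura, mirror:Alice
Event 2 (swap mirror<->hat: now mirror:Laura, hat:Alice). State: hat:Alice, mirror:Laura
Event 3 (give hat: Alice -> Eve). State: hat:Eve, mirror:Laura
Event 4 (swap mirror<->hat: now mirror:Eve, hat:Laura). State: hat:Laura, mirror:Eve
Event 5 (give mirror: Eve -> Laura). State: hat:Laura, mirror:Laura

Final state: hat:Laura, mirror:Laura
The mirror is held by Laura.

Answer: Laura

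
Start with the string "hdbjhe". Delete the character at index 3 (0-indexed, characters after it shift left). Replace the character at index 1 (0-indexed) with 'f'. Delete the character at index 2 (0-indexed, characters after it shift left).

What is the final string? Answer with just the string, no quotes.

Applying each edit step by step:
Start: "hdbjhe"
Op 1 (delete idx 3 = 'j'): "hdbjhe" -> "hdbhe"
Op 2 (replace idx 1: 'd' -> 'f'): "hdbhe" -> "hfbhe"
Op 3 (delete idx 2 = 'b'): "hfbhe" -> "hfhe"

Answer: hfhe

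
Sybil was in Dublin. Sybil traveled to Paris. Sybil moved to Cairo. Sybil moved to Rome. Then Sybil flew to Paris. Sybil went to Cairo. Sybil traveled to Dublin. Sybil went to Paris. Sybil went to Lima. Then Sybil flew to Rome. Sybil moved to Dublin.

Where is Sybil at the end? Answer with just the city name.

Tracking Sybil's location:
Start: Sybil is in Dublin.
After move 1: Dublin -> Paris. Sybil is in Paris.
After move 2: Paris -> Cairo. Sybil is in Cairo.
After move 3: Cairo -> Rome. Sybil is in Rome.
After move 4: Rome -> Paris. Sybil is in Paris.
After move 5: Paris -> Cairo. Sybil is in Cairo.
After move 6: Cairo -> Dublin. Sybil is in Dublin.
After move 7: Dublin -> Paris. Sybil is in Paris.
After move 8: Paris -> Lima. Sybil is in Lima.
After move 9: Lima -> Rome. Sybil is in Rome.
After move 10: Rome -> Dublin. Sybil is in Dublin.

Answer: Dublin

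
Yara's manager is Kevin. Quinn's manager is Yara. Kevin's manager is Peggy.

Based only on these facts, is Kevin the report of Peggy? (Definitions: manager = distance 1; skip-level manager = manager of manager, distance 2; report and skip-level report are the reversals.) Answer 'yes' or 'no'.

Reconstructing the manager chain from the given facts:
  Peggy -> Kevin -> Yara -> Quinn
(each arrow means 'manager of the next')
Positions in the chain (0 = top):
  position of Peggy: 0
  position of Kevin: 1
  position of Yara: 2
  position of Quinn: 3

Kevin is at position 1, Peggy is at position 0; signed distance (j - i) = -1.
'report' requires j - i = -1. Actual distance is -1, so the relation HOLDS.

Answer: yes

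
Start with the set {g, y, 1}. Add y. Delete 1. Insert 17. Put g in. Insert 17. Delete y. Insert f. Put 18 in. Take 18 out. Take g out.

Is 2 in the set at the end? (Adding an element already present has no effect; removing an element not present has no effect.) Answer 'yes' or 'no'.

Answer: no

Derivation:
Tracking the set through each operation:
Start: {1, g, y}
Event 1 (add y): already present, no change. Set: {1, g, y}
Event 2 (remove 1): removed. Set: {g, y}
Event 3 (add 17): added. Set: {17, g, y}
Event 4 (add g): already present, no change. Set: {17, g, y}
Event 5 (add 17): already present, no change. Set: {17, g, y}
Event 6 (remove y): removed. Set: {17, g}
Event 7 (add f): added. Set: {17, f, g}
Event 8 (add 18): added. Set: {17, 18, f, g}
Event 9 (remove 18): removed. Set: {17, f, g}
Event 10 (remove g): removed. Set: {17, f}

Final set: {17, f} (size 2)
2 is NOT in the final set.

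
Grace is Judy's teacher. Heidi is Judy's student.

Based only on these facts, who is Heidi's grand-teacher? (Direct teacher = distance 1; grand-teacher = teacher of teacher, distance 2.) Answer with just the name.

Reconstructing the teacher chain from the given facts:
  Grace -> Judy -> Heidi
(each arrow means 'teacher of the next')
Positions in the chain (0 = top):
  position of Grace: 0
  position of Judy: 1
  position of Heidi: 2

Heidi is at position 2; the grand-teacher is 2 steps up the chain, i.e. position 0: Grace.

Answer: Grace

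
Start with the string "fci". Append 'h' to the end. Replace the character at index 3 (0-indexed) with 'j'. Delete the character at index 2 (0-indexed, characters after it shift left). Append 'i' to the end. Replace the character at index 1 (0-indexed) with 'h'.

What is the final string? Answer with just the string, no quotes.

Answer: fhji

Derivation:
Applying each edit step by step:
Start: "fci"
Op 1 (append 'h'): "fci" -> "fcih"
Op 2 (replace idx 3: 'h' -> 'j'): "fcih" -> "fcij"
Op 3 (delete idx 2 = 'i'): "fcij" -> "fcj"
Op 4 (append 'i'): "fcj" -> "fcji"
Op 5 (replace idx 1: 'c' -> 'h'): "fcji" -> "fhji"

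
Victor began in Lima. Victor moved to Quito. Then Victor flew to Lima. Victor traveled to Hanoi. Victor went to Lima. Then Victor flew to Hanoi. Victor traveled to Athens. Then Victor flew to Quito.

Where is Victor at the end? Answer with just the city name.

Tracking Victor's location:
Start: Victor is in Lima.
After move 1: Lima -> Quito. Victor is in Quito.
After move 2: Quito -> Lima. Victor is in Lima.
After move 3: Lima -> Hanoi. Victor is in Hanoi.
After move 4: Hanoi -> Lima. Victor is in Lima.
After move 5: Lima -> Hanoi. Victor is in Hanoi.
After move 6: Hanoi -> Athens. Victor is in Athens.
After move 7: Athens -> Quito. Victor is in Quito.

Answer: Quito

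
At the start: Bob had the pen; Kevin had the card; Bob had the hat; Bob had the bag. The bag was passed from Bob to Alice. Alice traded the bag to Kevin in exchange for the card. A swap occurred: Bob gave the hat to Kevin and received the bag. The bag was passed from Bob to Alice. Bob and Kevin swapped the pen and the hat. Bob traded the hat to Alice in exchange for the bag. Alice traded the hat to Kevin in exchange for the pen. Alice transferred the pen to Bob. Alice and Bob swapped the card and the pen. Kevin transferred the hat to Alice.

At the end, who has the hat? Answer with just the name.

Tracking all object holders:
Start: pen:Bob, card:Kevin, hat:Bob, bag:Bob
Event 1 (give bag: Bob -> Alice). State: pen:Bob, card:Kevin, hat:Bob, bag:Alice
Event 2 (swap bag<->card: now bag:Kevin, card:Alice). State: pen:Bob, card:Alice, hat:Bob, bag:Kevin
Event 3 (swap hat<->bag: now hat:Kevin, bag:Bob). State: pen:Bob, card:Alice, hat:Kevin, bag:Bob
Event 4 (give bag: Bob -> Alice). State: pen:Bob, card:Alice, hat:Kevin, bag:Alice
Event 5 (swap pen<->hat: now pen:Kevin, hat:Bob). State: pen:Kevin, card:Alice, hat:Bob, bag:Alice
Event 6 (swap hat<->bag: now hat:Alice, bag:Bob). State: pen:Kevin, card:Alice, hat:Alice, bag:Bob
Event 7 (swap hat<->pen: now hat:Kevin, pen:Alice). State: pen:Alice, card:Alice, hat:Kevin, bag:Bob
Event 8 (give pen: Alice -> Bob). State: pen:Bob, card:Alice, hat:Kevin, bag:Bob
Event 9 (swap card<->pen: now card:Bob, pen:Alice). State: pen:Alice, card:Bob, hat:Kevin, bag:Bob
Event 10 (give hat: Kevin -> Alice). State: pen:Alice, card:Bob, hat:Alice, bag:Bob

Final state: pen:Alice, card:Bob, hat:Alice, bag:Bob
The hat is held by Alice.

Answer: Alice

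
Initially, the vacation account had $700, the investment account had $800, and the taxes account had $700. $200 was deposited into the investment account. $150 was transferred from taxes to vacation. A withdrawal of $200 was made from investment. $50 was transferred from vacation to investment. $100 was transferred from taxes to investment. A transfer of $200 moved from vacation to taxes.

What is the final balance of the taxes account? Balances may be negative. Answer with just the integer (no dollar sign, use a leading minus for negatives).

Tracking account balances step by step:
Start: vacation=700, investment=800, taxes=700
Event 1 (deposit 200 to investment): investment: 800 + 200 = 1000. Balances: vacation=700, investment=1000, taxes=700
Event 2 (transfer 150 taxes -> vacation): taxes: 700 - 150 = 550, vacation: 700 + 150 = 850. Balances: vacation=850, investment=1000, taxes=550
Event 3 (withdraw 200 from investment): investment: 1000 - 200 = 800. Balances: vacation=850, investment=800, taxes=550
Event 4 (transfer 50 vacation -> investment): vacation: 850 - 50 = 800, investment: 800 + 50 = 850. Balances: vacation=800, investment=850, taxes=550
Event 5 (transfer 100 taxes -> investment): taxes: 550 - 100 = 450, investment: 850 + 100 = 950. Balances: vacation=800, investment=950, taxes=450
Event 6 (transfer 200 vacation -> taxes): vacation: 800 - 200 = 600, taxes: 450 + 200 = 650. Balances: vacation=600, investment=950, taxes=650

Final balance of taxes: 650

Answer: 650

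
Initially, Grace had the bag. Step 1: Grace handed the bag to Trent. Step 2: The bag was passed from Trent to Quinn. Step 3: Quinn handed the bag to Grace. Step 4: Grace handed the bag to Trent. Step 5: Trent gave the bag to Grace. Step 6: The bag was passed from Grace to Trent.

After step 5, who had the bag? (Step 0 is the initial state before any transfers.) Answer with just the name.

Answer: Grace

Derivation:
Tracking the bag holder through step 5:
After step 0 (start): Grace
After step 1: Trent
After step 2: Quinn
After step 3: Grace
After step 4: Trent
After step 5: Grace

At step 5, the holder is Grace.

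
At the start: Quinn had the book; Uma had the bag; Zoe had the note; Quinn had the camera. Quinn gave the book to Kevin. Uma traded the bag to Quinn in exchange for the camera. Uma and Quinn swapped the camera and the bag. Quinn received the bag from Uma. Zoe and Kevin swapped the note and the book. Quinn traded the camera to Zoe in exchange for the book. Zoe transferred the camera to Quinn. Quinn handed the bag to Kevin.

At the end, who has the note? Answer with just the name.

Tracking all object holders:
Start: book:Quinn, bag:Uma, note:Zoe, camera:Quinn
Event 1 (give book: Quinn -> Kevin). State: book:Kevin, bag:Uma, note:Zoe, camera:Quinn
Event 2 (swap bag<->camera: now bag:Quinn, camera:Uma). State: book:Kevin, bag:Quinn, note:Zoe, camera:Uma
Event 3 (swap camera<->bag: now camera:Quinn, bag:Uma). State: book:Kevin, bag:Uma, note:Zoe, camera:Quinn
Event 4 (give bag: Uma -> Quinn). State: book:Kevin, bag:Quinn, note:Zoe, camera:Quinn
Event 5 (swap note<->book: now note:Kevin, book:Zoe). State: book:Zoe, bag:Quinn, note:Kevin, camera:Quinn
Event 6 (swap camera<->book: now camera:Zoe, book:Quinn). State: book:Quinn, bag:Quinn, note:Kevin, camera:Zoe
Event 7 (give camera: Zoe -> Quinn). State: book:Quinn, bag:Quinn, note:Kevin, camera:Quinn
Event 8 (give bag: Quinn -> Kevin). State: book:Quinn, bag:Kevin, note:Kevin, camera:Quinn

Final state: book:Quinn, bag:Kevin, note:Kevin, camera:Quinn
The note is held by Kevin.

Answer: Kevin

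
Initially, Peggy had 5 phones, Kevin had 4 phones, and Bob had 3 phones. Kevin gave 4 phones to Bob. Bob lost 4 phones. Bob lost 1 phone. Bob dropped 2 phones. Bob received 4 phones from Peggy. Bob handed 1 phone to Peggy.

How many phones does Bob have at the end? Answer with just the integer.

Answer: 3

Derivation:
Tracking counts step by step:
Start: Peggy=5, Kevin=4, Bob=3
Event 1 (Kevin -> Bob, 4): Kevin: 4 -> 0, Bob: 3 -> 7. State: Peggy=5, Kevin=0, Bob=7
Event 2 (Bob -4): Bob: 7 -> 3. State: Peggy=5, Kevin=0, Bob=3
Event 3 (Bob -1): Bob: 3 -> 2. State: Peggy=5, Kevin=0, Bob=2
Event 4 (Bob -2): Bob: 2 -> 0. State: Peggy=5, Kevin=0, Bob=0
Event 5 (Peggy -> Bob, 4): Peggy: 5 -> 1, Bob: 0 -> 4. State: Peggy=1, Kevin=0, Bob=4
Event 6 (Bob -> Peggy, 1): Bob: 4 -> 3, Peggy: 1 -> 2. State: Peggy=2, Kevin=0, Bob=3

Bob's final count: 3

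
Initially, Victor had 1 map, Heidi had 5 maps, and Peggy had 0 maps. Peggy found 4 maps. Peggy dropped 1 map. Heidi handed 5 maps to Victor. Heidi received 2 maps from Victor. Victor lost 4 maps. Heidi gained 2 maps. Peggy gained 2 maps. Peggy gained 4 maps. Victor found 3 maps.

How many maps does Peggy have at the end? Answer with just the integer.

Answer: 9

Derivation:
Tracking counts step by step:
Start: Victor=1, Heidi=5, Peggy=0
Event 1 (Peggy +4): Peggy: 0 -> 4. State: Victor=1, Heidi=5, Peggy=4
Event 2 (Peggy -1): Peggy: 4 -> 3. State: Victor=1, Heidi=5, Peggy=3
Event 3 (Heidi -> Victor, 5): Heidi: 5 -> 0, Victor: 1 -> 6. State: Victor=6, Heidi=0, Peggy=3
Event 4 (Victor -> Heidi, 2): Victor: 6 -> 4, Heidi: 0 -> 2. State: Victor=4, Heidi=2, Peggy=3
Event 5 (Victor -4): Victor: 4 -> 0. State: Victor=0, Heidi=2, Peggy=3
Event 6 (Heidi +2): Heidi: 2 -> 4. State: Victor=0, Heidi=4, Peggy=3
Event 7 (Peggy +2): Peggy: 3 -> 5. State: Victor=0, Heidi=4, Peggy=5
Event 8 (Peggy +4): Peggy: 5 -> 9. State: Victor=0, Heidi=4, Peggy=9
Event 9 (Victor +3): Victor: 0 -> 3. State: Victor=3, Heidi=4, Peggy=9

Peggy's final count: 9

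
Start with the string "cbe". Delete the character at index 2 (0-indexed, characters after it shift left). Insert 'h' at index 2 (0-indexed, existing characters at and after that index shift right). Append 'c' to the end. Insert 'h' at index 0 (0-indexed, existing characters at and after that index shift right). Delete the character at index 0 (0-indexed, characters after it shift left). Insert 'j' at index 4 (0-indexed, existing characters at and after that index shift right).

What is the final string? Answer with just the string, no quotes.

Answer: cbhcj

Derivation:
Applying each edit step by step:
Start: "cbe"
Op 1 (delete idx 2 = 'e'): "cbe" -> "cb"
Op 2 (insert 'h' at idx 2): "cb" -> "cbh"
Op 3 (append 'c'): "cbh" -> "cbhc"
Op 4 (insert 'h' at idx 0): "cbhc" -> "hcbhc"
Op 5 (delete idx 0 = 'h'): "hcbhc" -> "cbhc"
Op 6 (insert 'j' at idx 4): "cbhc" -> "cbhcj"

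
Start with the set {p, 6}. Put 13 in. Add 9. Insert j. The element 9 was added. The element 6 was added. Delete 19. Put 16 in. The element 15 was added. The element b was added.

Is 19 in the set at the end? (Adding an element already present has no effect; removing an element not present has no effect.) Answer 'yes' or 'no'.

Tracking the set through each operation:
Start: {6, p}
Event 1 (add 13): added. Set: {13, 6, p}
Event 2 (add 9): added. Set: {13, 6, 9, p}
Event 3 (add j): added. Set: {13, 6, 9, j, p}
Event 4 (add 9): already present, no change. Set: {13, 6, 9, j, p}
Event 5 (add 6): already present, no change. Set: {13, 6, 9, j, p}
Event 6 (remove 19): not present, no change. Set: {13, 6, 9, j, p}
Event 7 (add 16): added. Set: {13, 16, 6, 9, j, p}
Event 8 (add 15): added. Set: {13, 15, 16, 6, 9, j, p}
Event 9 (add b): added. Set: {13, 15, 16, 6, 9, b, j, p}

Final set: {13, 15, 16, 6, 9, b, j, p} (size 8)
19 is NOT in the final set.

Answer: no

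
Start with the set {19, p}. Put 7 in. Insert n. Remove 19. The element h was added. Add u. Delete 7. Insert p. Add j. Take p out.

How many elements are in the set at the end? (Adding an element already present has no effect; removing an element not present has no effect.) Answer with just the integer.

Answer: 4

Derivation:
Tracking the set through each operation:
Start: {19, p}
Event 1 (add 7): added. Set: {19, 7, p}
Event 2 (add n): added. Set: {19, 7, n, p}
Event 3 (remove 19): removed. Set: {7, n, p}
Event 4 (add h): added. Set: {7, h, n, p}
Event 5 (add u): added. Set: {7, h, n, p, u}
Event 6 (remove 7): removed. Set: {h, n, p, u}
Event 7 (add p): already present, no change. Set: {h, n, p, u}
Event 8 (add j): added. Set: {h, j, n, p, u}
Event 9 (remove p): removed. Set: {h, j, n, u}

Final set: {h, j, n, u} (size 4)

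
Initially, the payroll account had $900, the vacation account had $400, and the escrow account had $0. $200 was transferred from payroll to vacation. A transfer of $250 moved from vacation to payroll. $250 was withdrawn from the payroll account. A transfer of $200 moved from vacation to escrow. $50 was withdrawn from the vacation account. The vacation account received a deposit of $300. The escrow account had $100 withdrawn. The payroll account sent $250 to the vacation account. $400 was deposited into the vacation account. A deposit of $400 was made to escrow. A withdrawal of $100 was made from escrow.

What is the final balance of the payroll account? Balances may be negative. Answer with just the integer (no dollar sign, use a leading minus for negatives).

Answer: 450

Derivation:
Tracking account balances step by step:
Start: payroll=900, vacation=400, escrow=0
Event 1 (transfer 200 payroll -> vacation): payroll: 900 - 200 = 700, vacation: 400 + 200 = 600. Balances: payroll=700, vacation=600, escrow=0
Event 2 (transfer 250 vacation -> payroll): vacation: 600 - 250 = 350, payroll: 700 + 250 = 950. Balances: payroll=950, vacation=350, escrow=0
Event 3 (withdraw 250 from payroll): payroll: 950 - 250 = 700. Balances: payroll=700, vacation=350, escrow=0
Event 4 (transfer 200 vacation -> escrow): vacation: 350 - 200 = 150, escrow: 0 + 200 = 200. Balances: payroll=700, vacation=150, escrow=200
Event 5 (withdraw 50 from vacation): vacation: 150 - 50 = 100. Balances: payroll=700, vacation=100, escrow=200
Event 6 (deposit 300 to vacation): vacation: 100 + 300 = 400. Balances: payroll=700, vacation=400, escrow=200
Event 7 (withdraw 100 from escrow): escrow: 200 - 100 = 100. Balances: payroll=700, vacation=400, escrow=100
Event 8 (transfer 250 payroll -> vacation): payroll: 700 - 250 = 450, vacation: 400 + 250 = 650. Balances: payroll=450, vacation=650, escrow=100
Event 9 (deposit 400 to vacation): vacation: 650 + 400 = 1050. Balances: payroll=450, vacation=1050, escrow=100
Event 10 (deposit 400 to escrow): escrow: 100 + 400 = 500. Balances: payroll=450, vacation=1050, escrow=500
Event 11 (withdraw 100 from escrow): escrow: 500 - 100 = 400. Balances: payroll=450, vacation=1050, escrow=400

Final balance of payroll: 450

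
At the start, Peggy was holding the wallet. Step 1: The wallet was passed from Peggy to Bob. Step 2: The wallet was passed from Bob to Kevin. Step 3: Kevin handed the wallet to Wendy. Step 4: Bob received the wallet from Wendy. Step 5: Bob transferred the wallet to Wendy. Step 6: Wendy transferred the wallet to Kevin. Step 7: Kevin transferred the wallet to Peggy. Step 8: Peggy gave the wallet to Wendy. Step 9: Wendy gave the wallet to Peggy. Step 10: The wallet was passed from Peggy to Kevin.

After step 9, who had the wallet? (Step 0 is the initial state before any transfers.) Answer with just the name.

Tracking the wallet holder through step 9:
After step 0 (start): Peggy
After step 1: Bob
After step 2: Kevin
After step 3: Wendy
After step 4: Bob
After step 5: Wendy
After step 6: Kevin
After step 7: Peggy
After step 8: Wendy
After step 9: Peggy

At step 9, the holder is Peggy.

Answer: Peggy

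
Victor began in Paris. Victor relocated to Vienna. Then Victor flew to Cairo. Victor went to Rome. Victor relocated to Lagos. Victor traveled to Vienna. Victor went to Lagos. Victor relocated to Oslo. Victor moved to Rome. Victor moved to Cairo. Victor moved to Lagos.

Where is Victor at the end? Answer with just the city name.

Answer: Lagos

Derivation:
Tracking Victor's location:
Start: Victor is in Paris.
After move 1: Paris -> Vienna. Victor is in Vienna.
After move 2: Vienna -> Cairo. Victor is in Cairo.
After move 3: Cairo -> Rome. Victor is in Rome.
After move 4: Rome -> Lagos. Victor is in Lagos.
After move 5: Lagos -> Vienna. Victor is in Vienna.
After move 6: Vienna -> Lagos. Victor is in Lagos.
After move 7: Lagos -> Oslo. Victor is in Oslo.
After move 8: Oslo -> Rome. Victor is in Rome.
After move 9: Rome -> Cairo. Victor is in Cairo.
After move 10: Cairo -> Lagos. Victor is in Lagos.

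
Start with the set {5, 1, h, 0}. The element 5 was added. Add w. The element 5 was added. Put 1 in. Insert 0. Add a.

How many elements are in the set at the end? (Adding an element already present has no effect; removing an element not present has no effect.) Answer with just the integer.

Tracking the set through each operation:
Start: {0, 1, 5, h}
Event 1 (add 5): already present, no change. Set: {0, 1, 5, h}
Event 2 (add w): added. Set: {0, 1, 5, h, w}
Event 3 (add 5): already present, no change. Set: {0, 1, 5, h, w}
Event 4 (add 1): already present, no change. Set: {0, 1, 5, h, w}
Event 5 (add 0): already present, no change. Set: {0, 1, 5, h, w}
Event 6 (add a): added. Set: {0, 1, 5, a, h, w}

Final set: {0, 1, 5, a, h, w} (size 6)

Answer: 6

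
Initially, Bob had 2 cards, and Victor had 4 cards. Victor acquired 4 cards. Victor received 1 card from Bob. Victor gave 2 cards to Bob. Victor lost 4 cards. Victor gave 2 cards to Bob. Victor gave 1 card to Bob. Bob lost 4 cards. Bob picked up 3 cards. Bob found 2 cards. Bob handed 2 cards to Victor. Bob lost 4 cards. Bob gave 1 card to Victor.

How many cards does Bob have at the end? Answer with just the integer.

Answer: 0

Derivation:
Tracking counts step by step:
Start: Bob=2, Victor=4
Event 1 (Victor +4): Victor: 4 -> 8. State: Bob=2, Victor=8
Event 2 (Bob -> Victor, 1): Bob: 2 -> 1, Victor: 8 -> 9. State: Bob=1, Victor=9
Event 3 (Victor -> Bob, 2): Victor: 9 -> 7, Bob: 1 -> 3. State: Bob=3, Victor=7
Event 4 (Victor -4): Victor: 7 -> 3. State: Bob=3, Victor=3
Event 5 (Victor -> Bob, 2): Victor: 3 -> 1, Bob: 3 -> 5. State: Bob=5, Victor=1
Event 6 (Victor -> Bob, 1): Victor: 1 -> 0, Bob: 5 -> 6. State: Bob=6, Victor=0
Event 7 (Bob -4): Bob: 6 -> 2. State: Bob=2, Victor=0
Event 8 (Bob +3): Bob: 2 -> 5. State: Bob=5, Victor=0
Event 9 (Bob +2): Bob: 5 -> 7. State: Bob=7, Victor=0
Event 10 (Bob -> Victor, 2): Bob: 7 -> 5, Victor: 0 -> 2. State: Bob=5, Victor=2
Event 11 (Bob -4): Bob: 5 -> 1. State: Bob=1, Victor=2
Event 12 (Bob -> Victor, 1): Bob: 1 -> 0, Victor: 2 -> 3. State: Bob=0, Victor=3

Bob's final count: 0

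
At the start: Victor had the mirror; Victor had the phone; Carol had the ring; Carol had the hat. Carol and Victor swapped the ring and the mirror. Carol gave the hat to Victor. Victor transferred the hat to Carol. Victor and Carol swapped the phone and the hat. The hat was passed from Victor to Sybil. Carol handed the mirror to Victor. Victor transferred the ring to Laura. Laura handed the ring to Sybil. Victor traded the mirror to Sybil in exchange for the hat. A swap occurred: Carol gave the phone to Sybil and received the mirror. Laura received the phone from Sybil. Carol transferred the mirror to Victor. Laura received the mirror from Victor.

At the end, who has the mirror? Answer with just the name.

Answer: Laura

Derivation:
Tracking all object holders:
Start: mirror:Victor, phone:Victor, ring:Carol, hat:Carol
Event 1 (swap ring<->mirror: now ring:Victor, mirror:Carol). State: mirror:Carol, phone:Victor, ring:Victor, hat:Carol
Event 2 (give hat: Carol -> Victor). State: mirror:Carol, phone:Victor, ring:Victor, hat:Victor
Event 3 (give hat: Victor -> Carol). State: mirror:Carol, phone:Victor, ring:Victor, hat:Carol
Event 4 (swap phone<->hat: now phone:Carol, hat:Victor). State: mirror:Carol, phone:Carol, ring:Victor, hat:Victor
Event 5 (give hat: Victor -> Sybil). State: mirror:Carol, phone:Carol, ring:Victor, hat:Sybil
Event 6 (give mirror: Carol -> Victor). State: mirror:Victor, phone:Carol, ring:Victor, hat:Sybil
Event 7 (give ring: Victor -> Laura). State: mirror:Victor, phone:Carol, ring:Laura, hat:Sybil
Event 8 (give ring: Laura -> Sybil). State: mirror:Victor, phone:Carol, ring:Sybil, hat:Sybil
Event 9 (swap mirror<->hat: now mirror:Sybil, hat:Victor). State: mirror:Sybil, phone:Carol, ring:Sybil, hat:Victor
Event 10 (swap phone<->mirror: now phone:Sybil, mirror:Carol). State: mirror:Carol, phone:Sybil, ring:Sybil, hat:Victor
Event 11 (give phone: Sybil -> Laura). State: mirror:Carol, phone:Laura, ring:Sybil, hat:Victor
Event 12 (give mirror: Carol -> Victor). State: mirror:Victor, phone:Laura, ring:Sybil, hat:Victor
Event 13 (give mirror: Victor -> Laura). State: mirror:Laura, phone:Laura, ring:Sybil, hat:Victor

Final state: mirror:Laura, phone:Laura, ring:Sybil, hat:Victor
The mirror is held by Laura.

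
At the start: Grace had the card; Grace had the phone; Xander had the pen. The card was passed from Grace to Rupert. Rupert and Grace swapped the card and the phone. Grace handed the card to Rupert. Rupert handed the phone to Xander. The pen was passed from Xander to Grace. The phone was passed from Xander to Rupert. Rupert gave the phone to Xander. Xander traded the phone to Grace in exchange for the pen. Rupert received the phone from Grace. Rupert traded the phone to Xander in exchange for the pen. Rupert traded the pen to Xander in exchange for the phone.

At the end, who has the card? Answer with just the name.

Answer: Rupert

Derivation:
Tracking all object holders:
Start: card:Grace, phone:Grace, pen:Xander
Event 1 (give card: Grace -> Rupert). State: card:Rupert, phone:Grace, pen:Xander
Event 2 (swap card<->phone: now card:Grace, phone:Rupert). State: card:Grace, phone:Rupert, pen:Xander
Event 3 (give card: Grace -> Rupert). State: card:Rupert, phone:Rupert, pen:Xander
Event 4 (give phone: Rupert -> Xander). State: card:Rupert, phone:Xander, pen:Xander
Event 5 (give pen: Xander -> Grace). State: card:Rupert, phone:Xander, pen:Grace
Event 6 (give phone: Xander -> Rupert). State: card:Rupert, phone:Rupert, pen:Grace
Event 7 (give phone: Rupert -> Xander). State: card:Rupert, phone:Xander, pen:Grace
Event 8 (swap phone<->pen: now phone:Grace, pen:Xander). State: card:Rupert, phone:Grace, pen:Xander
Event 9 (give phone: Grace -> Rupert). State: card:Rupert, phone:Rupert, pen:Xander
Event 10 (swap phone<->pen: now phone:Xander, pen:Rupert). State: card:Rupert, phone:Xander, pen:Rupert
Event 11 (swap pen<->phone: now pen:Xander, phone:Rupert). State: card:Rupert, phone:Rupert, pen:Xander

Final state: card:Rupert, phone:Rupert, pen:Xander
The card is held by Rupert.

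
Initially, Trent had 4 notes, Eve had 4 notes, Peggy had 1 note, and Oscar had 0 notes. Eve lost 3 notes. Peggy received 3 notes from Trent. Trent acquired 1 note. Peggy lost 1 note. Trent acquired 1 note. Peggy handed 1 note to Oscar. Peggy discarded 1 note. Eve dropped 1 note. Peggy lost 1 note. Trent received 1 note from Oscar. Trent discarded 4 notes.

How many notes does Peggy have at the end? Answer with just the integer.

Answer: 0

Derivation:
Tracking counts step by step:
Start: Trent=4, Eve=4, Peggy=1, Oscar=0
Event 1 (Eve -3): Eve: 4 -> 1. State: Trent=4, Eve=1, Peggy=1, Oscar=0
Event 2 (Trent -> Peggy, 3): Trent: 4 -> 1, Peggy: 1 -> 4. State: Trent=1, Eve=1, Peggy=4, Oscar=0
Event 3 (Trent +1): Trent: 1 -> 2. State: Trent=2, Eve=1, Peggy=4, Oscar=0
Event 4 (Peggy -1): Peggy: 4 -> 3. State: Trent=2, Eve=1, Peggy=3, Oscar=0
Event 5 (Trent +1): Trent: 2 -> 3. State: Trent=3, Eve=1, Peggy=3, Oscar=0
Event 6 (Peggy -> Oscar, 1): Peggy: 3 -> 2, Oscar: 0 -> 1. State: Trent=3, Eve=1, Peggy=2, Oscar=1
Event 7 (Peggy -1): Peggy: 2 -> 1. State: Trent=3, Eve=1, Peggy=1, Oscar=1
Event 8 (Eve -1): Eve: 1 -> 0. State: Trent=3, Eve=0, Peggy=1, Oscar=1
Event 9 (Peggy -1): Peggy: 1 -> 0. State: Trent=3, Eve=0, Peggy=0, Oscar=1
Event 10 (Oscar -> Trent, 1): Oscar: 1 -> 0, Trent: 3 -> 4. State: Trent=4, Eve=0, Peggy=0, Oscar=0
Event 11 (Trent -4): Trent: 4 -> 0. State: Trent=0, Eve=0, Peggy=0, Oscar=0

Peggy's final count: 0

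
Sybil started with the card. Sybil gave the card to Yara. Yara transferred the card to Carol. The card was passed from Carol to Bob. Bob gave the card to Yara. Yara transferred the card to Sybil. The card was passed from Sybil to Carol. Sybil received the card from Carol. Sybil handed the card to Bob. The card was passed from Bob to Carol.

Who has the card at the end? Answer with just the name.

Answer: Carol

Derivation:
Tracking the card through each event:
Start: Sybil has the card.
After event 1: Yara has the card.
After event 2: Carol has the card.
After event 3: Bob has the card.
After event 4: Yara has the card.
After event 5: Sybil has the card.
After event 6: Carol has the card.
After event 7: Sybil has the card.
After event 8: Bob has the card.
After event 9: Carol has the card.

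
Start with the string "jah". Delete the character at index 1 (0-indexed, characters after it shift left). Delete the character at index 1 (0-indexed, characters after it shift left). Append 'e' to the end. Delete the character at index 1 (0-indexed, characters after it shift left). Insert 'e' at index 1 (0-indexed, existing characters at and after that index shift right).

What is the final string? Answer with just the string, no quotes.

Applying each edit step by step:
Start: "jah"
Op 1 (delete idx 1 = 'a'): "jah" -> "jh"
Op 2 (delete idx 1 = 'h'): "jh" -> "j"
Op 3 (append 'e'): "j" -> "je"
Op 4 (delete idx 1 = 'e'): "je" -> "j"
Op 5 (insert 'e' at idx 1): "j" -> "je"

Answer: je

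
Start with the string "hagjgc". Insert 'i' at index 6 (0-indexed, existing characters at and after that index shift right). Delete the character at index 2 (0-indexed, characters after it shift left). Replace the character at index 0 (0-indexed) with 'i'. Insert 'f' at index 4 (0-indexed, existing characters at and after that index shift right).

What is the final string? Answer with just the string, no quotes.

Applying each edit step by step:
Start: "hagjgc"
Op 1 (insert 'i' at idx 6): "hagjgc" -> "hagjgci"
Op 2 (delete idx 2 = 'g'): "hagjgci" -> "hajgci"
Op 3 (replace idx 0: 'h' -> 'i'): "hajgci" -> "iajgci"
Op 4 (insert 'f' at idx 4): "iajgci" -> "iajgfci"

Answer: iajgfci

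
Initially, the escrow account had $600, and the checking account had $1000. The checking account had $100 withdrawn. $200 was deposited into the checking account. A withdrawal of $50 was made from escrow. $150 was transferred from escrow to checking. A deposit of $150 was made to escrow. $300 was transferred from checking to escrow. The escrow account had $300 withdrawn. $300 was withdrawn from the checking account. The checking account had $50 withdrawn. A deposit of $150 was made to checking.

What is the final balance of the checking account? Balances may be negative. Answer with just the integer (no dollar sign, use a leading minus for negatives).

Tracking account balances step by step:
Start: escrow=600, checking=1000
Event 1 (withdraw 100 from checking): checking: 1000 - 100 = 900. Balances: escrow=600, checking=900
Event 2 (deposit 200 to checking): checking: 900 + 200 = 1100. Balances: escrow=600, checking=1100
Event 3 (withdraw 50 from escrow): escrow: 600 - 50 = 550. Balances: escrow=550, checking=1100
Event 4 (transfer 150 escrow -> checking): escrow: 550 - 150 = 400, checking: 1100 + 150 = 1250. Balances: escrow=400, checking=1250
Event 5 (deposit 150 to escrow): escrow: 400 + 150 = 550. Balances: escrow=550, checking=1250
Event 6 (transfer 300 checking -> escrow): checking: 1250 - 300 = 950, escrow: 550 + 300 = 850. Balances: escrow=850, checking=950
Event 7 (withdraw 300 from escrow): escrow: 850 - 300 = 550. Balances: escrow=550, checking=950
Event 8 (withdraw 300 from checking): checking: 950 - 300 = 650. Balances: escrow=550, checking=650
Event 9 (withdraw 50 from checking): checking: 650 - 50 = 600. Balances: escrow=550, checking=600
Event 10 (deposit 150 to checking): checking: 600 + 150 = 750. Balances: escrow=550, checking=750

Final balance of checking: 750

Answer: 750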